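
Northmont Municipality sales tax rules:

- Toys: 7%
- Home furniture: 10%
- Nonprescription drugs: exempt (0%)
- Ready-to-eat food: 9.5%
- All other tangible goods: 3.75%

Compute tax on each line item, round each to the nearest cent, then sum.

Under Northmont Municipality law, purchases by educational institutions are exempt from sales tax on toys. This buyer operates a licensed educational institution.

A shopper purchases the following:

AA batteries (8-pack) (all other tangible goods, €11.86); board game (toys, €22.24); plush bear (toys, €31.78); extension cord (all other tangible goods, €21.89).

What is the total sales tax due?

€1.26

AA batteries (8-pack) €11.86: all other tangible goods → 3.75% → €0.44
Board game €22.24: toys, buyer-exempt → 0% → €0.00
Plush bear €31.78: toys, buyer-exempt → 0% → €0.00
Extension cord €21.89: all other tangible goods → 3.75% → €0.82
Total tax = €0.44 + €0.82 = €1.26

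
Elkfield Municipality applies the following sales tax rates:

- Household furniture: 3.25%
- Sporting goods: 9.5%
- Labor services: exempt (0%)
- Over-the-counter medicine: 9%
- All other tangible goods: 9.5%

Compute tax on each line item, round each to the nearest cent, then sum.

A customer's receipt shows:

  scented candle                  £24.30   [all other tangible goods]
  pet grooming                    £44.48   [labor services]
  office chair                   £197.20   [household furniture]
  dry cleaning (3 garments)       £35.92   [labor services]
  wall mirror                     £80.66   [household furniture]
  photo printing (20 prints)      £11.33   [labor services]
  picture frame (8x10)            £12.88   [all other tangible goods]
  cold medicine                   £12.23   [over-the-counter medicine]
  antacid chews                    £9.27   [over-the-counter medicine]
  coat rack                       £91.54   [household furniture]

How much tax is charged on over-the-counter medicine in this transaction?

£1.93

Cold medicine £12.23: over-the-counter medicine → 9% → £1.10
Antacid chews £9.27: over-the-counter medicine → 9% → £0.83
Tax on over-the-counter medicine = £1.10 + £0.83 = £1.93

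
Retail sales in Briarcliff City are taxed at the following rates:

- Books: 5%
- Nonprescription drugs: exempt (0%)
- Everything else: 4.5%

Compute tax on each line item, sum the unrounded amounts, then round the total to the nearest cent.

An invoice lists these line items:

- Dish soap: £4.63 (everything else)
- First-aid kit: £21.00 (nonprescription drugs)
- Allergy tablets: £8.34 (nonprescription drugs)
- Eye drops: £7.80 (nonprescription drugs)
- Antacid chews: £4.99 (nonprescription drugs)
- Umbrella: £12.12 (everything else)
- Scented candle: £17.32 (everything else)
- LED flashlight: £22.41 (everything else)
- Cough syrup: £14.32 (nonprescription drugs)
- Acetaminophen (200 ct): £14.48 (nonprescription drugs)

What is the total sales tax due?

Dish soap £4.63: everything else → 4.5% → £0.20835
First-aid kit £21.00: nonprescription drugs → 0% → £0.00
Allergy tablets £8.34: nonprescription drugs → 0% → £0.00
Eye drops £7.80: nonprescription drugs → 0% → £0.00
Antacid chews £4.99: nonprescription drugs → 0% → £0.00
Umbrella £12.12: everything else → 4.5% → £0.5454
Scented candle £17.32: everything else → 4.5% → £0.7794
LED flashlight £22.41: everything else → 4.5% → £1.00845
Cough syrup £14.32: nonprescription drugs → 0% → £0.00
Acetaminophen (200 ct) £14.48: nonprescription drugs → 0% → £0.00
Unrounded tax sum = £2.5416 → £2.54

£2.54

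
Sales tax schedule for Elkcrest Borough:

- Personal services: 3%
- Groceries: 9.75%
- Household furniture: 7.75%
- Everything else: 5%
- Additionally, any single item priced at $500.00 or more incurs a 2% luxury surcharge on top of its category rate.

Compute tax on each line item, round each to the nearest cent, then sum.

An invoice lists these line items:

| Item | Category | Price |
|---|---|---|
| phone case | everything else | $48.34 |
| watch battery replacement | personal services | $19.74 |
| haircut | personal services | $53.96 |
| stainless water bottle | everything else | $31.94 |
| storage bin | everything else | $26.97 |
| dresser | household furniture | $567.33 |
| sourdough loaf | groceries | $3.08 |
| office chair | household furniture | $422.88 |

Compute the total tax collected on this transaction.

Phone case $48.34: everything else → 5% → $2.42
Watch battery replacement $19.74: personal services → 3% → $0.59
Haircut $53.96: personal services → 3% → $1.62
Stainless water bottle $31.94: everything else → 5% → $1.60
Storage bin $26.97: everything else → 5% → $1.35
Dresser $567.33: household furniture → 7.75% + 2% surcharge = 9.75% → $55.31
Sourdough loaf $3.08: groceries → 9.75% → $0.30
Office chair $422.88: household furniture → 7.75% → $32.77
Total tax = $2.42 + $0.59 + $1.62 + $1.60 + $1.35 + $55.31 + $0.30 + $32.77 = $95.96

$95.96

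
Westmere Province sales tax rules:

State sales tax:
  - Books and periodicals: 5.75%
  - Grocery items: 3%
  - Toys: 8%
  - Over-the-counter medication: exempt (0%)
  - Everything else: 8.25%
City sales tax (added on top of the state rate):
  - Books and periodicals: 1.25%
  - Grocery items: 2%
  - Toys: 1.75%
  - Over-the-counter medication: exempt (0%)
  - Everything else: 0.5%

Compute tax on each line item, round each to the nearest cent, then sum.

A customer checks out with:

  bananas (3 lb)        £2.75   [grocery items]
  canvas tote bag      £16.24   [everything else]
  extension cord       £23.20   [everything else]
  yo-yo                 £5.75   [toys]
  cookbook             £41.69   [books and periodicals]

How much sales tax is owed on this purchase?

£7.07

Bananas (3 lb) £2.75: grocery items → 3% + 2% city = 5% → £0.14
Canvas tote bag £16.24: everything else → 8.25% + 0.5% city = 8.75% → £1.42
Extension cord £23.20: everything else → 8.25% + 0.5% city = 8.75% → £2.03
Yo-yo £5.75: toys → 8% + 1.75% city = 9.75% → £0.56
Cookbook £41.69: books and periodicals → 5.75% + 1.25% city = 7% → £2.92
Total tax = £0.14 + £1.42 + £2.03 + £0.56 + £2.92 = £7.07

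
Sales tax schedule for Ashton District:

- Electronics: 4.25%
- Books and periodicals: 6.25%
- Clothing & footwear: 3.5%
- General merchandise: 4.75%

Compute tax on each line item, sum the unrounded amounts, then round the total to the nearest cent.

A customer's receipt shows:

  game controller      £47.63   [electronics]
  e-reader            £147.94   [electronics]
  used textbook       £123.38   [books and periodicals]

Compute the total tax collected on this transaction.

Game controller £47.63: electronics → 4.25% → £2.024275
E-reader £147.94: electronics → 4.25% → £6.28745
Used textbook £123.38: books and periodicals → 6.25% → £7.71125
Unrounded tax sum = £16.022975 → £16.02

£16.02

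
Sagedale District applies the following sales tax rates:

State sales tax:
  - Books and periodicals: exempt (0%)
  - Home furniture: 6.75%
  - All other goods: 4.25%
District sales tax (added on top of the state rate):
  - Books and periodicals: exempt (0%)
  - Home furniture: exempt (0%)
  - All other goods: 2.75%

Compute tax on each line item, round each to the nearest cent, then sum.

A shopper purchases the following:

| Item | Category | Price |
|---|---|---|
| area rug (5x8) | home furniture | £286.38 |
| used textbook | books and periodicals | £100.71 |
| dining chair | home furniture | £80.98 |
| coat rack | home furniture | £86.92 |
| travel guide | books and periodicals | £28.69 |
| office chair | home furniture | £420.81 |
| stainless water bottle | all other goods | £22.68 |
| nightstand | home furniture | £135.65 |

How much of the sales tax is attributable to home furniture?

Area rug (5x8) £286.38: home furniture → 6.75% + 0% district = 6.75% → £19.33
Dining chair £80.98: home furniture → 6.75% + 0% district = 6.75% → £5.47
Coat rack £86.92: home furniture → 6.75% + 0% district = 6.75% → £5.87
Office chair £420.81: home furniture → 6.75% + 0% district = 6.75% → £28.40
Nightstand £135.65: home furniture → 6.75% + 0% district = 6.75% → £9.16
Tax on home furniture = £19.33 + £5.47 + £5.87 + £28.40 + £9.16 = £68.23

£68.23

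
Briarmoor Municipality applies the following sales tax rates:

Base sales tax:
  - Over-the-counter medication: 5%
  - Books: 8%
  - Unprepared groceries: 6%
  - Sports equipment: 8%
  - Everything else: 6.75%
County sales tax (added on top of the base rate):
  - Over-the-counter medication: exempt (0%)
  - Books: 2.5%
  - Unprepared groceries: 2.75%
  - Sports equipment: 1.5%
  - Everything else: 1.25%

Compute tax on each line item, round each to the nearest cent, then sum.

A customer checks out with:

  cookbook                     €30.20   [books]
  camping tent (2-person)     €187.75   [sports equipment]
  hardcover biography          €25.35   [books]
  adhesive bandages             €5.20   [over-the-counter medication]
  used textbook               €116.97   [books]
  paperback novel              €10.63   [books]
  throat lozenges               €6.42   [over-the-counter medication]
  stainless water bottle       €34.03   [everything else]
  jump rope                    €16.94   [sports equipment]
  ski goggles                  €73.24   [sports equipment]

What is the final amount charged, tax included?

€555.67

Cookbook €30.20: books → 8% + 2.5% county = 10.5% → €3.17
Camping tent (2-person) €187.75: sports equipment → 8% + 1.5% county = 9.5% → €17.84
Hardcover biography €25.35: books → 8% + 2.5% county = 10.5% → €2.66
Adhesive bandages €5.20: over-the-counter medication → 5% + 0% county = 5% → €0.26
Used textbook €116.97: books → 8% + 2.5% county = 10.5% → €12.28
Paperback novel €10.63: books → 8% + 2.5% county = 10.5% → €1.12
Throat lozenges €6.42: over-the-counter medication → 5% + 0% county = 5% → €0.32
Stainless water bottle €34.03: everything else → 6.75% + 1.25% county = 8% → €2.72
Jump rope €16.94: sports equipment → 8% + 1.5% county = 9.5% → €1.61
Ski goggles €73.24: sports equipment → 8% + 1.5% county = 9.5% → €6.96
Subtotal = €506.73; tax = €48.94; total due = €555.67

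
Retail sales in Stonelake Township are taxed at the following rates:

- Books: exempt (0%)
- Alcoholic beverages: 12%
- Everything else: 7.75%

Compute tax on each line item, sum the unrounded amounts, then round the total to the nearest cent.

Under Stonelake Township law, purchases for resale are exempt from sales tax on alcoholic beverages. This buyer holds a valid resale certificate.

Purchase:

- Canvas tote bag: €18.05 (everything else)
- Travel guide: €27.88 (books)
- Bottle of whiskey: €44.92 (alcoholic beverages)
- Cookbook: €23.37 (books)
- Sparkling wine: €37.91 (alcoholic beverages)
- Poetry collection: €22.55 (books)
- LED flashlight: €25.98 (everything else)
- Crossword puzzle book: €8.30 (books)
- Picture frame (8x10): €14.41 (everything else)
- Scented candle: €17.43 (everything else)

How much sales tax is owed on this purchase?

€5.88

Canvas tote bag €18.05: everything else → 7.75% → €1.398875
Travel guide €27.88: books → 0% → €0.00
Bottle of whiskey €44.92: alcoholic beverages, buyer-exempt → 0% → €0.00
Cookbook €23.37: books → 0% → €0.00
Sparkling wine €37.91: alcoholic beverages, buyer-exempt → 0% → €0.00
Poetry collection €22.55: books → 0% → €0.00
LED flashlight €25.98: everything else → 7.75% → €2.01345
Crossword puzzle book €8.30: books → 0% → €0.00
Picture frame (8x10) €14.41: everything else → 7.75% → €1.116775
Scented candle €17.43: everything else → 7.75% → €1.350825
Unrounded tax sum = €5.879925 → €5.88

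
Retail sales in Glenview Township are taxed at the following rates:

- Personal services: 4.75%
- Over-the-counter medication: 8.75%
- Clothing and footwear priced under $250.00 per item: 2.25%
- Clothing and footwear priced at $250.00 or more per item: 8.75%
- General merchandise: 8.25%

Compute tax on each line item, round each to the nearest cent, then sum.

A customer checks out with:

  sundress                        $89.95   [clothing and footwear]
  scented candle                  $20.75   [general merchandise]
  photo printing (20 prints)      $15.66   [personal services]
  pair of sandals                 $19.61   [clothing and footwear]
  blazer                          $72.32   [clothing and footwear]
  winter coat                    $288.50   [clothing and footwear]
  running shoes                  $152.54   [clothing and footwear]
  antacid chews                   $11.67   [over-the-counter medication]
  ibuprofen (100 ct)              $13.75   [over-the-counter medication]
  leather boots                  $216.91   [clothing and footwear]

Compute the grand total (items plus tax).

Sundress $89.95: clothing and footwear, under $250.00 → 2.25% → $2.02
Scented candle $20.75: general merchandise → 8.25% → $1.71
Photo printing (20 prints) $15.66: personal services → 4.75% → $0.74
Pair of sandals $19.61: clothing and footwear, under $250.00 → 2.25% → $0.44
Blazer $72.32: clothing and footwear, under $250.00 → 2.25% → $1.63
Winter coat $288.50: clothing and footwear, $250.00 or more → 8.75% → $25.24
Running shoes $152.54: clothing and footwear, under $250.00 → 2.25% → $3.43
Antacid chews $11.67: over-the-counter medication → 8.75% → $1.02
Ibuprofen (100 ct) $13.75: over-the-counter medication → 8.75% → $1.20
Leather boots $216.91: clothing and footwear, under $250.00 → 2.25% → $4.88
Subtotal = $901.66; tax = $42.31; total due = $943.97

$943.97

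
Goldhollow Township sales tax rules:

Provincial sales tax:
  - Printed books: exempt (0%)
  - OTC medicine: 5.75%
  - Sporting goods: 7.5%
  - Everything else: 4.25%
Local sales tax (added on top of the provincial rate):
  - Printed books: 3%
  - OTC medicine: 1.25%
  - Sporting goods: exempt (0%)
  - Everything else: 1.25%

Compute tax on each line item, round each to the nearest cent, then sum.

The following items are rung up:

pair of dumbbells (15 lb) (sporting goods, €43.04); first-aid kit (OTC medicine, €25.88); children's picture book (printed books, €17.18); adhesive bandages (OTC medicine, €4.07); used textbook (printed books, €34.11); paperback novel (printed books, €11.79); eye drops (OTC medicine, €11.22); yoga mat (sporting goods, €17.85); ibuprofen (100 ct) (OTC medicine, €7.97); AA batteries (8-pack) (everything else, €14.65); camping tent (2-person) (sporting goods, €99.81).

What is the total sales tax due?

Pair of dumbbells (15 lb) €43.04: sporting goods → 7.5% + 0% local = 7.5% → €3.23
First-aid kit €25.88: OTC medicine → 5.75% + 1.25% local = 7% → €1.81
Children's picture book €17.18: printed books → 0% + 3% local = 3% → €0.52
Adhesive bandages €4.07: OTC medicine → 5.75% + 1.25% local = 7% → €0.28
Used textbook €34.11: printed books → 0% + 3% local = 3% → €1.02
Paperback novel €11.79: printed books → 0% + 3% local = 3% → €0.35
Eye drops €11.22: OTC medicine → 5.75% + 1.25% local = 7% → €0.79
Yoga mat €17.85: sporting goods → 7.5% + 0% local = 7.5% → €1.34
Ibuprofen (100 ct) €7.97: OTC medicine → 5.75% + 1.25% local = 7% → €0.56
AA batteries (8-pack) €14.65: everything else → 4.25% + 1.25% local = 5.5% → €0.81
Camping tent (2-person) €99.81: sporting goods → 7.5% + 0% local = 7.5% → €7.49
Total tax = €3.23 + €1.81 + €0.52 + €0.28 + €1.02 + €0.35 + €0.79 + €1.34 + €0.56 + €0.81 + €7.49 = €18.20

€18.20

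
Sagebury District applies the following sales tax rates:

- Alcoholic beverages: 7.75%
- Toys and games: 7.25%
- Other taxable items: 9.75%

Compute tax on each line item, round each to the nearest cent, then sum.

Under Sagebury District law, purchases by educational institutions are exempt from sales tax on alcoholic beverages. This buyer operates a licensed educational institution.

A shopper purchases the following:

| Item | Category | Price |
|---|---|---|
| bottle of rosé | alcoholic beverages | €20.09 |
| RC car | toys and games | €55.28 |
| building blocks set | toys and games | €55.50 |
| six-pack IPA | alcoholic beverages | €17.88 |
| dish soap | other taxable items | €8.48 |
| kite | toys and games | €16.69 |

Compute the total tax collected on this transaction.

€10.07

Bottle of rosé €20.09: alcoholic beverages, buyer-exempt → 0% → €0.00
RC car €55.28: toys and games → 7.25% → €4.01
Building blocks set €55.50: toys and games → 7.25% → €4.02
Six-pack IPA €17.88: alcoholic beverages, buyer-exempt → 0% → €0.00
Dish soap €8.48: other taxable items → 9.75% → €0.83
Kite €16.69: toys and games → 7.25% → €1.21
Total tax = €4.01 + €4.02 + €0.83 + €1.21 = €10.07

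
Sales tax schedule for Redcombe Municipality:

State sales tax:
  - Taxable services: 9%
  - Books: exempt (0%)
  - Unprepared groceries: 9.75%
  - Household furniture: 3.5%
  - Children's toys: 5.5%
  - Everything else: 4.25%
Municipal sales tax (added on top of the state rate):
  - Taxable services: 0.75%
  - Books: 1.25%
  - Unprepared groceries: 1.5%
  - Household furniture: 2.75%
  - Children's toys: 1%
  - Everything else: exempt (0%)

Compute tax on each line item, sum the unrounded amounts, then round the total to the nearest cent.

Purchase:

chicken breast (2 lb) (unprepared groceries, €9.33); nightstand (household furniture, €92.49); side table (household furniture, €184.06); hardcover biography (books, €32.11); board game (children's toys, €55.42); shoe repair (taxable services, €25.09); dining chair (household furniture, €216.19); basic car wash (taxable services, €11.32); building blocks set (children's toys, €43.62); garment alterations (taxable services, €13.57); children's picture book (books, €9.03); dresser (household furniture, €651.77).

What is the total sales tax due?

€84.41

Chicken breast (2 lb) €9.33: unprepared groceries → 9.75% + 1.5% municipal = 11.25% → €1.049625
Nightstand €92.49: household furniture → 3.5% + 2.75% municipal = 6.25% → €5.780625
Side table €184.06: household furniture → 3.5% + 2.75% municipal = 6.25% → €11.50375
Hardcover biography €32.11: books → 0% + 1.25% municipal = 1.25% → €0.401375
Board game €55.42: children's toys → 5.5% + 1% municipal = 6.5% → €3.6023
Shoe repair €25.09: taxable services → 9% + 0.75% municipal = 9.75% → €2.446275
Dining chair €216.19: household furniture → 3.5% + 2.75% municipal = 6.25% → €13.511875
Basic car wash €11.32: taxable services → 9% + 0.75% municipal = 9.75% → €1.1037
Building blocks set €43.62: children's toys → 5.5% + 1% municipal = 6.5% → €2.8353
Garment alterations €13.57: taxable services → 9% + 0.75% municipal = 9.75% → €1.323075
Children's picture book €9.03: books → 0% + 1.25% municipal = 1.25% → €0.112875
Dresser €651.77: household furniture → 3.5% + 2.75% municipal = 6.25% → €40.735625
Unrounded tax sum = €84.4064 → €84.41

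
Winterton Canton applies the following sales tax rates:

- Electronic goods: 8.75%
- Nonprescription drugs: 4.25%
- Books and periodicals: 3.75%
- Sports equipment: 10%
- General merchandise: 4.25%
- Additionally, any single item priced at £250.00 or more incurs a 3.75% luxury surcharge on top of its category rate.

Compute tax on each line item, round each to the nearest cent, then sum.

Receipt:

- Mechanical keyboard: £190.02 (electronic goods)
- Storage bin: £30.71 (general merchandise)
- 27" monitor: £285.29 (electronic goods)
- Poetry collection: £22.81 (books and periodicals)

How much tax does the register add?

£54.46

Mechanical keyboard £190.02: electronic goods → 8.75% → £16.63
Storage bin £30.71: general merchandise → 4.25% → £1.31
27" monitor £285.29: electronic goods → 8.75% + 3.75% surcharge = 12.5% → £35.66
Poetry collection £22.81: books and periodicals → 3.75% → £0.86
Total tax = £16.63 + £1.31 + £35.66 + £0.86 = £54.46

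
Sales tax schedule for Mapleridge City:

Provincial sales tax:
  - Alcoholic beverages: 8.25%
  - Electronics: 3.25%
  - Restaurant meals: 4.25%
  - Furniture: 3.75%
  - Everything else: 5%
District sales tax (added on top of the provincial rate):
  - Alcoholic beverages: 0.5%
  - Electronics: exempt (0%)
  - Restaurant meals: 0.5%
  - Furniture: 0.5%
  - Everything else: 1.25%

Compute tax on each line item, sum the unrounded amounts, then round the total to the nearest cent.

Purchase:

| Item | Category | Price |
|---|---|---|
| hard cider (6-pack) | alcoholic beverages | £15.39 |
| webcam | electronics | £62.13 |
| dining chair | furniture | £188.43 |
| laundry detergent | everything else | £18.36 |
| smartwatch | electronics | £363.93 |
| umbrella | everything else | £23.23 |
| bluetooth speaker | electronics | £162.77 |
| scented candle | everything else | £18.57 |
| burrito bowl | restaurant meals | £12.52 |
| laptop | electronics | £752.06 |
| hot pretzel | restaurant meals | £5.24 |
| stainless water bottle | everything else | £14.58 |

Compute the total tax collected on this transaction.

£58.45

Hard cider (6-pack) £15.39: alcoholic beverages → 8.25% + 0.5% district = 8.75% → £1.346625
Webcam £62.13: electronics → 3.25% + 0% district = 3.25% → £2.019225
Dining chair £188.43: furniture → 3.75% + 0.5% district = 4.25% → £8.008275
Laundry detergent £18.36: everything else → 5% + 1.25% district = 6.25% → £1.1475
Smartwatch £363.93: electronics → 3.25% + 0% district = 3.25% → £11.827725
Umbrella £23.23: everything else → 5% + 1.25% district = 6.25% → £1.451875
Bluetooth speaker £162.77: electronics → 3.25% + 0% district = 3.25% → £5.290025
Scented candle £18.57: everything else → 5% + 1.25% district = 6.25% → £1.160625
Burrito bowl £12.52: restaurant meals → 4.25% + 0.5% district = 4.75% → £0.5947
Laptop £752.06: electronics → 3.25% + 0% district = 3.25% → £24.44195
Hot pretzel £5.24: restaurant meals → 4.25% + 0.5% district = 4.75% → £0.2489
Stainless water bottle £14.58: everything else → 5% + 1.25% district = 6.25% → £0.91125
Unrounded tax sum = £58.448675 → £58.45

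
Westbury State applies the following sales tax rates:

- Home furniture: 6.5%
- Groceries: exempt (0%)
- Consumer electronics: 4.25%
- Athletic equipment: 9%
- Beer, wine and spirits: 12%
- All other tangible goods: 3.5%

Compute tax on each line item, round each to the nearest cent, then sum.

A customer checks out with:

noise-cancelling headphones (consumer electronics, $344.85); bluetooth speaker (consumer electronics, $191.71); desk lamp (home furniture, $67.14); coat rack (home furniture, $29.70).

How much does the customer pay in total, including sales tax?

$662.50

Noise-cancelling headphones $344.85: consumer electronics → 4.25% → $14.66
Bluetooth speaker $191.71: consumer electronics → 4.25% → $8.15
Desk lamp $67.14: home furniture → 6.5% → $4.36
Coat rack $29.70: home furniture → 6.5% → $1.93
Subtotal = $633.40; tax = $29.10; total due = $662.50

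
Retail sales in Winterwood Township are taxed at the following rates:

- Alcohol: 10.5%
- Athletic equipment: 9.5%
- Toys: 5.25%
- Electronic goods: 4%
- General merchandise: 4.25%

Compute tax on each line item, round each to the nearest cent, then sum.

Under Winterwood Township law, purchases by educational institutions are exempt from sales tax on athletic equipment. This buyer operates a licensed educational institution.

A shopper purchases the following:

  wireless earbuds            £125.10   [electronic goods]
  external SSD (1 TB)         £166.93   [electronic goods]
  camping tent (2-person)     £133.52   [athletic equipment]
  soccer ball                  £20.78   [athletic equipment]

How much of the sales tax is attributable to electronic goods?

£11.68

Wireless earbuds £125.10: electronic goods → 4% → £5.00
External SSD (1 TB) £166.93: electronic goods → 4% → £6.68
Tax on electronic goods = £5.00 + £6.68 = £11.68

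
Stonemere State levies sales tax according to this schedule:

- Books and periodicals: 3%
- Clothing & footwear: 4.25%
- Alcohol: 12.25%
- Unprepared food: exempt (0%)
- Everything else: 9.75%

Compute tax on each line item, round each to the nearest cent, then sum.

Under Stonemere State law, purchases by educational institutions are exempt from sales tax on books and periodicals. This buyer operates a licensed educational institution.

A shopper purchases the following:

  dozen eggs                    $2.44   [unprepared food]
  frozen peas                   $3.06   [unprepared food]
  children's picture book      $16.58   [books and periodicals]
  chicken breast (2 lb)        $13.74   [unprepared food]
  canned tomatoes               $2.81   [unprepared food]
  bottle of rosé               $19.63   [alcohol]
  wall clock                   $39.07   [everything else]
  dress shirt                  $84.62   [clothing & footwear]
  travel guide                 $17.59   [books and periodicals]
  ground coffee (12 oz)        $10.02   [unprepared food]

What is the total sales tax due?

$9.81

Dozen eggs $2.44: unprepared food → 0% → $0.00
Frozen peas $3.06: unprepared food → 0% → $0.00
Children's picture book $16.58: books and periodicals, buyer-exempt → 0% → $0.00
Chicken breast (2 lb) $13.74: unprepared food → 0% → $0.00
Canned tomatoes $2.81: unprepared food → 0% → $0.00
Bottle of rosé $19.63: alcohol → 12.25% → $2.40
Wall clock $39.07: everything else → 9.75% → $3.81
Dress shirt $84.62: clothing & footwear → 4.25% → $3.60
Travel guide $17.59: books and periodicals, buyer-exempt → 0% → $0.00
Ground coffee (12 oz) $10.02: unprepared food → 0% → $0.00
Total tax = $2.40 + $3.81 + $3.60 = $9.81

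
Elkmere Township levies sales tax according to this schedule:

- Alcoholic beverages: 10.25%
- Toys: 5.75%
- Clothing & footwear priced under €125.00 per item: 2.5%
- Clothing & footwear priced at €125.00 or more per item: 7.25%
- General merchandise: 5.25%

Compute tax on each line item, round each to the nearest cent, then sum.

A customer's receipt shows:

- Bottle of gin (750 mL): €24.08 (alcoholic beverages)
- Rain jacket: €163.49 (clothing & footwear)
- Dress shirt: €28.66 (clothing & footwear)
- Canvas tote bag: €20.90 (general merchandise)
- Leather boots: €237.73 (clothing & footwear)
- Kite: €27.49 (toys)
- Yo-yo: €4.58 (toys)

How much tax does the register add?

Bottle of gin (750 mL) €24.08: alcoholic beverages → 10.25% → €2.47
Rain jacket €163.49: clothing & footwear, €125.00 or more → 7.25% → €11.85
Dress shirt €28.66: clothing & footwear, under €125.00 → 2.5% → €0.72
Canvas tote bag €20.90: general merchandise → 5.25% → €1.10
Leather boots €237.73: clothing & footwear, €125.00 or more → 7.25% → €17.24
Kite €27.49: toys → 5.75% → €1.58
Yo-yo €4.58: toys → 5.75% → €0.26
Total tax = €2.47 + €11.85 + €0.72 + €1.10 + €17.24 + €1.58 + €0.26 = €35.22

€35.22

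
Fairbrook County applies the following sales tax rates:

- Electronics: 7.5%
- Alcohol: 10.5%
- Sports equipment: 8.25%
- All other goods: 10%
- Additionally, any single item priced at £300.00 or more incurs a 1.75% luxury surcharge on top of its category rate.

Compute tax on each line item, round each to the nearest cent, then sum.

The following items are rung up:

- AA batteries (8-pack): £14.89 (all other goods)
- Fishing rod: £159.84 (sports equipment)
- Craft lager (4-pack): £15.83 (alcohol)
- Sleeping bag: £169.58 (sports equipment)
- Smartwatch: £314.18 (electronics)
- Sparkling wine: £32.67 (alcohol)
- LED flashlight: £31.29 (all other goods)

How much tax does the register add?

£65.95

AA batteries (8-pack) £14.89: all other goods → 10% → £1.49
Fishing rod £159.84: sports equipment → 8.25% → £13.19
Craft lager (4-pack) £15.83: alcohol → 10.5% → £1.66
Sleeping bag £169.58: sports equipment → 8.25% → £13.99
Smartwatch £314.18: electronics → 7.5% + 1.75% surcharge = 9.25% → £29.06
Sparkling wine £32.67: alcohol → 10.5% → £3.43
LED flashlight £31.29: all other goods → 10% → £3.13
Total tax = £1.49 + £13.19 + £1.66 + £13.99 + £29.06 + £3.43 + £3.13 = £65.95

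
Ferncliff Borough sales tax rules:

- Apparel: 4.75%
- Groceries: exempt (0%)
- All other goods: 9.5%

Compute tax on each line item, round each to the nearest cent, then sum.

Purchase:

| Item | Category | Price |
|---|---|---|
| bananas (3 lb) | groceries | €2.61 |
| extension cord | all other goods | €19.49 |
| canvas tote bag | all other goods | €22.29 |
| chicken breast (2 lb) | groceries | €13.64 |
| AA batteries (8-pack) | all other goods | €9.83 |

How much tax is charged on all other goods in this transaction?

Extension cord €19.49: all other goods → 9.5% → €1.85
Canvas tote bag €22.29: all other goods → 9.5% → €2.12
AA batteries (8-pack) €9.83: all other goods → 9.5% → €0.93
Tax on all other goods = €1.85 + €2.12 + €0.93 = €4.90

€4.90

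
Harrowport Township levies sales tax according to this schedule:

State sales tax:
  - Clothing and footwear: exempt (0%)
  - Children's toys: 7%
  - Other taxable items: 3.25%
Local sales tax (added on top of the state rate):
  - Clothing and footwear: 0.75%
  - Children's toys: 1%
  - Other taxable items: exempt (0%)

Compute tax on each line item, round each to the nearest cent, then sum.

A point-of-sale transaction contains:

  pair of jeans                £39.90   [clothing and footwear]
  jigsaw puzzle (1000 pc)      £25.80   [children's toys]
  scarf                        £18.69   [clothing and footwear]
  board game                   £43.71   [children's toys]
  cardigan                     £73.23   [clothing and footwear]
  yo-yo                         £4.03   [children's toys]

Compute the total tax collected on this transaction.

£6.87

Pair of jeans £39.90: clothing and footwear → 0% + 0.75% local = 0.75% → £0.30
Jigsaw puzzle (1000 pc) £25.80: children's toys → 7% + 1% local = 8% → £2.06
Scarf £18.69: clothing and footwear → 0% + 0.75% local = 0.75% → £0.14
Board game £43.71: children's toys → 7% + 1% local = 8% → £3.50
Cardigan £73.23: clothing and footwear → 0% + 0.75% local = 0.75% → £0.55
Yo-yo £4.03: children's toys → 7% + 1% local = 8% → £0.32
Total tax = £0.30 + £2.06 + £0.14 + £3.50 + £0.55 + £0.32 = £6.87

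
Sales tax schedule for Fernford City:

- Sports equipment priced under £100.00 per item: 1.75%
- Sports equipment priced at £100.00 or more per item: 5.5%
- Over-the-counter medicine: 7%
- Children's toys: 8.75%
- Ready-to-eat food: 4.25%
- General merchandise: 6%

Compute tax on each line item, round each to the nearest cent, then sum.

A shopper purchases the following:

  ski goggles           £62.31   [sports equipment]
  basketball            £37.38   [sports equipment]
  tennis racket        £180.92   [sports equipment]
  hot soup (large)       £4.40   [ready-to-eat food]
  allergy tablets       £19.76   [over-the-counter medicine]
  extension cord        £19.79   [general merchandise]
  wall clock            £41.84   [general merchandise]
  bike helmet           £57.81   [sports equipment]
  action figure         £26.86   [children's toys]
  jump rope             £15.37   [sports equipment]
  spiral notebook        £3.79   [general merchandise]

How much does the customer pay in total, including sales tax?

Ski goggles £62.31: sports equipment, under £100.00 → 1.75% → £1.09
Basketball £37.38: sports equipment, under £100.00 → 1.75% → £0.65
Tennis racket £180.92: sports equipment, £100.00 or more → 5.5% → £9.95
Hot soup (large) £4.40: ready-to-eat food → 4.25% → £0.19
Allergy tablets £19.76: over-the-counter medicine → 7% → £1.38
Extension cord £19.79: general merchandise → 6% → £1.19
Wall clock £41.84: general merchandise → 6% → £2.51
Bike helmet £57.81: sports equipment, under £100.00 → 1.75% → £1.01
Action figure £26.86: children's toys → 8.75% → £2.35
Jump rope £15.37: sports equipment, under £100.00 → 1.75% → £0.27
Spiral notebook £3.79: general merchandise → 6% → £0.23
Subtotal = £470.23; tax = £20.82; total due = £491.05

£491.05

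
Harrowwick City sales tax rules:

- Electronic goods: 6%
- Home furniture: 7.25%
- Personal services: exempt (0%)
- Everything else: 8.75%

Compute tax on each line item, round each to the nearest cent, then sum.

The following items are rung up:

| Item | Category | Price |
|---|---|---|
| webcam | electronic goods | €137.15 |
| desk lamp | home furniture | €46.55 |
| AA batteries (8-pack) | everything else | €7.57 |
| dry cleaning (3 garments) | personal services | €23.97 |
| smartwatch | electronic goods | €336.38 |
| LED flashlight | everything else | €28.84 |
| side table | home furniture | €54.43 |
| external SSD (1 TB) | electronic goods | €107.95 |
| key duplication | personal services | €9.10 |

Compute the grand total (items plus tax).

€797.33

Webcam €137.15: electronic goods → 6% → €8.23
Desk lamp €46.55: home furniture → 7.25% → €3.37
AA batteries (8-pack) €7.57: everything else → 8.75% → €0.66
Dry cleaning (3 garments) €23.97: personal services → 0% → €0.00
Smartwatch €336.38: electronic goods → 6% → €20.18
LED flashlight €28.84: everything else → 8.75% → €2.52
Side table €54.43: home furniture → 7.25% → €3.95
External SSD (1 TB) €107.95: electronic goods → 6% → €6.48
Key duplication €9.10: personal services → 0% → €0.00
Subtotal = €751.94; tax = €45.39; total due = €797.33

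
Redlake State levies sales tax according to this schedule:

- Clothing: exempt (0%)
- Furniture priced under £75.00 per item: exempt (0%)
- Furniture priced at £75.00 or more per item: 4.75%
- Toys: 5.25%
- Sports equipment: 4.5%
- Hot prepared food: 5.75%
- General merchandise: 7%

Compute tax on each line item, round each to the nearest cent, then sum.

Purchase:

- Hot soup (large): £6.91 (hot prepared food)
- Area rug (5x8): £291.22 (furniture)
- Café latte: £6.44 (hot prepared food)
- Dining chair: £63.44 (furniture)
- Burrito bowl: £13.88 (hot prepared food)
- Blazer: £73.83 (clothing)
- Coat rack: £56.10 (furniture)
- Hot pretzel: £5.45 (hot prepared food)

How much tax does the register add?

Hot soup (large) £6.91: hot prepared food → 5.75% → £0.40
Area rug (5x8) £291.22: furniture, £75.00 or more → 4.75% → £13.83
Café latte £6.44: hot prepared food → 5.75% → £0.37
Dining chair £63.44: furniture, under £75.00 → 0% → £0.00
Burrito bowl £13.88: hot prepared food → 5.75% → £0.80
Blazer £73.83: clothing → 0% → £0.00
Coat rack £56.10: furniture, under £75.00 → 0% → £0.00
Hot pretzel £5.45: hot prepared food → 5.75% → £0.31
Total tax = £0.40 + £13.83 + £0.37 + £0.80 + £0.31 = £15.71

£15.71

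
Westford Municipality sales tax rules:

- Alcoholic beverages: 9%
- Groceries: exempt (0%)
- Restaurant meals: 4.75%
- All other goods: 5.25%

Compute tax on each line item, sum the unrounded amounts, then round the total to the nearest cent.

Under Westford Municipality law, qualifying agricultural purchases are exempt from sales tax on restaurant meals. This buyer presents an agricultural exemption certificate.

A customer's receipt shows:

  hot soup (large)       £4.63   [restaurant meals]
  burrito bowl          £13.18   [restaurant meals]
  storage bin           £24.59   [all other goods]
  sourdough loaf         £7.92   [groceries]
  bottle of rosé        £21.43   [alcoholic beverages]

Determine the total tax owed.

Hot soup (large) £4.63: restaurant meals, buyer-exempt → 0% → £0.00
Burrito bowl £13.18: restaurant meals, buyer-exempt → 0% → £0.00
Storage bin £24.59: all other goods → 5.25% → £1.290975
Sourdough loaf £7.92: groceries → 0% → £0.00
Bottle of rosé £21.43: alcoholic beverages → 9% → £1.9287
Unrounded tax sum = £3.219675 → £3.22

£3.22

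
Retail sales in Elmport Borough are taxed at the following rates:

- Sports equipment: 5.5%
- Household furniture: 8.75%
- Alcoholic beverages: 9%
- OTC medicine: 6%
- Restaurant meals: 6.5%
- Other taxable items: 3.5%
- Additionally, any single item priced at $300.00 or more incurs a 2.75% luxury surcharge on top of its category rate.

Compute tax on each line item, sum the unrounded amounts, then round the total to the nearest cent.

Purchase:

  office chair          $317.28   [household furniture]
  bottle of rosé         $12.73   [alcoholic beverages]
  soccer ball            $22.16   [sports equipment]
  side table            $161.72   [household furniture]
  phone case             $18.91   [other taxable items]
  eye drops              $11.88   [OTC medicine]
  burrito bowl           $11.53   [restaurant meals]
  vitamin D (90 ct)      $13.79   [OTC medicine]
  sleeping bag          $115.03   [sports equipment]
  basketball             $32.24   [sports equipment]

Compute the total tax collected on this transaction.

Office chair $317.28: household furniture → 8.75% + 2.75% surcharge = 11.5% → $36.4872
Bottle of rosé $12.73: alcoholic beverages → 9% → $1.1457
Soccer ball $22.16: sports equipment → 5.5% → $1.2188
Side table $161.72: household furniture → 8.75% → $14.1505
Phone case $18.91: other taxable items → 3.5% → $0.66185
Eye drops $11.88: OTC medicine → 6% → $0.7128
Burrito bowl $11.53: restaurant meals → 6.5% → $0.74945
Vitamin D (90 ct) $13.79: OTC medicine → 6% → $0.8274
Sleeping bag $115.03: sports equipment → 5.5% → $6.32665
Basketball $32.24: sports equipment → 5.5% → $1.7732
Unrounded tax sum = $64.05355 → $64.05

$64.05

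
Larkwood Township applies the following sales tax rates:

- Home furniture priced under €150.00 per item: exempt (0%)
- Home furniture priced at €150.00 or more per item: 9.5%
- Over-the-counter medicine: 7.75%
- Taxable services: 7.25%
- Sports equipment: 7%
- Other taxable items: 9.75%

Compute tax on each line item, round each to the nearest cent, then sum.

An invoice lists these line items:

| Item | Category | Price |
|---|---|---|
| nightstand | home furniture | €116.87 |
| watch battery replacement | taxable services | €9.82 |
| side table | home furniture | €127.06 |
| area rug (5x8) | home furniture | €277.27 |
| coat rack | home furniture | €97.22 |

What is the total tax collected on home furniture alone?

Nightstand €116.87: home furniture, under €150.00 → 0% → €0.00
Side table €127.06: home furniture, under €150.00 → 0% → €0.00
Area rug (5x8) €277.27: home furniture, €150.00 or more → 9.5% → €26.34
Coat rack €97.22: home furniture, under €150.00 → 0% → €0.00
Tax on home furniture = €0.00 + €0.00 + €26.34 + €0.00 = €26.34

€26.34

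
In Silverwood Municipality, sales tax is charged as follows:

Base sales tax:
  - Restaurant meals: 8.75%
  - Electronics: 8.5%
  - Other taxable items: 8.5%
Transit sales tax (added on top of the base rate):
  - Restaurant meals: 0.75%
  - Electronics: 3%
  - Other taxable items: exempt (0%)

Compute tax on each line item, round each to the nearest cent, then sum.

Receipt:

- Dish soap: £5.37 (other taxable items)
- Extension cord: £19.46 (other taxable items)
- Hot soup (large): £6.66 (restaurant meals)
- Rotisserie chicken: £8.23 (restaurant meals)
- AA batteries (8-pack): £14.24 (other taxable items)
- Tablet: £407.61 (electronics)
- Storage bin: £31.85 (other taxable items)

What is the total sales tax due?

Dish soap £5.37: other taxable items → 8.5% + 0% transit = 8.5% → £0.46
Extension cord £19.46: other taxable items → 8.5% + 0% transit = 8.5% → £1.65
Hot soup (large) £6.66: restaurant meals → 8.75% + 0.75% transit = 9.5% → £0.63
Rotisserie chicken £8.23: restaurant meals → 8.75% + 0.75% transit = 9.5% → £0.78
AA batteries (8-pack) £14.24: other taxable items → 8.5% + 0% transit = 8.5% → £1.21
Tablet £407.61: electronics → 8.5% + 3% transit = 11.5% → £46.88
Storage bin £31.85: other taxable items → 8.5% + 0% transit = 8.5% → £2.71
Total tax = £0.46 + £1.65 + £0.63 + £0.78 + £1.21 + £46.88 + £2.71 = £54.32

£54.32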